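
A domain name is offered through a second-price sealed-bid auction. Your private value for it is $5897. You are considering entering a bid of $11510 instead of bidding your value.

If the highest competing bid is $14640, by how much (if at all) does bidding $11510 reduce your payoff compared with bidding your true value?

$0

Bidding your value $5897: you lose (since $5897 < $14640). Payoff $0.
Bidding $11510: you lose. Payoff $0.
Difference = $0 − $0 = $0; both bids lead to the same outcome because the competing bid is above both your value and your alternative bid.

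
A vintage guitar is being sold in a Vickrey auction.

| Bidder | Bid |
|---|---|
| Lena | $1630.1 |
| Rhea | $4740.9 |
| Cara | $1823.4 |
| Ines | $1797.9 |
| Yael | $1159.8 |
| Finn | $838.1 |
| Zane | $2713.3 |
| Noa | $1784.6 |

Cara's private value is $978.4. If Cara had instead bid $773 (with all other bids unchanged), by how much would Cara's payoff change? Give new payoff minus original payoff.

The highest bid among the other bidders is $4740.9; Cara's bid doesn't change that.
Original bid $1823.4: Cara is not highest (top rival bid is $4740.9); payoff $0.
Alternative bid $773: Cara is not highest (top rival bid is $4740.9); payoff $0.
Change in payoff = $0 − ($0) = $0.

$0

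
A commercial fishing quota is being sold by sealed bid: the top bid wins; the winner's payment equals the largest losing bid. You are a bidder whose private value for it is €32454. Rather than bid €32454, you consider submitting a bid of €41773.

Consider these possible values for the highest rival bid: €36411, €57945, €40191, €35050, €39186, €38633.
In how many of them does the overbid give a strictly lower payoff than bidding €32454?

The deviation hurts exactly when the highest competing bid lies strictly between €32454 and €41773 — overbidding then wins at a price above your value.
€36411: inside the interval → strictly worse (loss €3957).
€57945: above both → same outcome either way.
€40191: inside the interval → strictly worse (loss €7737).
€35050: inside the interval → strictly worse (loss €2596).
€39186: inside the interval → strictly worse (loss €6732).
€38633: inside the interval → strictly worse (loss €6179).
Count: 5.

5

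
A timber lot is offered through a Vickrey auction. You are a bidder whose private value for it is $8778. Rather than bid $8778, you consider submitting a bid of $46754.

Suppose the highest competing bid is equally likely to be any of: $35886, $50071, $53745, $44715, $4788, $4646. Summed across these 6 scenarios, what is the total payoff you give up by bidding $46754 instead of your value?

$63045

The deviation costs you only when the competing bid falls strictly between $8778 and $46754; elsewhere both bids give the same outcome.
$35886: truthful payoff $0, deviation payoff −$27108 → loss $27108.
$50071: outcomes coincide → loss $0.
$53745: outcomes coincide → loss $0.
$44715: truthful payoff $0, deviation payoff −$35937 → loss $35937.
$4788: outcomes coincide → loss $0.
$4646: outcomes coincide → loss $0.
Total loss = $27108 + $35937 = $63045.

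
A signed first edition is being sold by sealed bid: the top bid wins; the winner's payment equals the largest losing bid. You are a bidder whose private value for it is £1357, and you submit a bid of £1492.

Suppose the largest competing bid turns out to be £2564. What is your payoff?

£0

Your bid £1492 is below the highest competing bid £2564, so you lose.
A losing bidder pays nothing and receives nothing: payoff = £0.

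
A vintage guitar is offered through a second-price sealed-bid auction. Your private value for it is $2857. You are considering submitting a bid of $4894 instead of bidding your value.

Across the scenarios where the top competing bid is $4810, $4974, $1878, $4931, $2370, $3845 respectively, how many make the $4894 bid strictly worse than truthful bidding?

2

The deviation hurts exactly when the highest competing bid lies strictly between $2857 and $4894 — overbidding then wins at a price above your value.
$4810: inside the interval → strictly worse (loss $1953).
$4974: above both → same outcome either way.
$1878: below both → same outcome either way.
$4931: above both → same outcome either way.
$2370: below both → same outcome either way.
$3845: inside the interval → strictly worse (loss $988).
Count: 2.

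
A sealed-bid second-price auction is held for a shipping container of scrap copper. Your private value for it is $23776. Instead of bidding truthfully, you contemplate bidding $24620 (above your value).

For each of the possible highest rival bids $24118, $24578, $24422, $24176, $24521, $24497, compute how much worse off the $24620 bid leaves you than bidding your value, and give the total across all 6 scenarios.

The deviation costs you only when the competing bid falls strictly between $23776 and $24620; elsewhere both bids give the same outcome.
$24118: truthful payoff $0, deviation payoff −$342 → loss $342.
$24578: truthful payoff $0, deviation payoff −$802 → loss $802.
$24422: truthful payoff $0, deviation payoff −$646 → loss $646.
$24176: truthful payoff $0, deviation payoff −$400 → loss $400.
$24521: truthful payoff $0, deviation payoff −$745 → loss $745.
$24497: truthful payoff $0, deviation payoff −$721 → loss $721.
Total loss = $342 + $802 + $646 + $400 + $745 + $721 = $3656.
In a second-price auction your bid sets only whether you win, not what you pay, so bidding your true value is weakly dominant.

$3656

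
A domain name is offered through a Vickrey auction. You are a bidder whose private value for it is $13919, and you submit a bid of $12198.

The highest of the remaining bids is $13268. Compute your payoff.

Your bid $12198 is below the highest competing bid $13268, so you lose.
A losing bidder pays nothing and receives nothing: payoff = $0.

$0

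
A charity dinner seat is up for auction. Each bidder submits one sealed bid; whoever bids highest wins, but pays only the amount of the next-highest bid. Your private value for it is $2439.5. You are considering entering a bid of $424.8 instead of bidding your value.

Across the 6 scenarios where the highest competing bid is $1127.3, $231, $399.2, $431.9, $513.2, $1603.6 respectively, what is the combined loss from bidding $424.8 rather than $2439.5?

The deviation costs you only when the competing bid falls strictly between $424.8 and $2439.5; elsewhere both bids give the same outcome.
$1127.3: truthful payoff $1312.2, deviation payoff $0 → loss $1312.2.
$231: outcomes coincide → loss $0.
$399.2: outcomes coincide → loss $0.
$431.9: truthful payoff $2007.6, deviation payoff $0 → loss $2007.6.
$513.2: truthful payoff $1926.3, deviation payoff $0 → loss $1926.3.
$1603.6: truthful payoff $835.9, deviation payoff $0 → loss $835.9.
Total loss = $1312.2 + $2007.6 + $1926.3 + $835.9 = $6082.

$6082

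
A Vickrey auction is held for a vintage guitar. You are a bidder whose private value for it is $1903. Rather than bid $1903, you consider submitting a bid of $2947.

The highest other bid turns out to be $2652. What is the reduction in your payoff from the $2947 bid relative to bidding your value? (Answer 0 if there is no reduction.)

$749

Bidding your value $1903: you lose (since $1903 < $2652). Payoff $0.
Bidding $2947: you win and pay $2652. Payoff $1903 − $2652 = −$749.
The competing bid $2652 lies between your value and your inflated bid, so overbidding wins an item priced above your value.
Loss from deviating = $0 − (−$749) = $749.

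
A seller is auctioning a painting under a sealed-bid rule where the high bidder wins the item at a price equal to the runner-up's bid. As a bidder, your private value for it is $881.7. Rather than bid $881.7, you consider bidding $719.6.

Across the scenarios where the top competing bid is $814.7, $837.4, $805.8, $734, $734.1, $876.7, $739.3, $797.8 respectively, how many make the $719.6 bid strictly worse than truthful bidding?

8

The deviation hurts exactly when the highest competing bid lies strictly between $719.6 and $881.7 — underbidding then forfeits a profitable win.
$814.7: inside the interval → strictly worse (loss $67).
$837.4: inside the interval → strictly worse (loss $44.3).
$805.8: inside the interval → strictly worse (loss $75.9).
$734: inside the interval → strictly worse (loss $147.7).
$734.1: inside the interval → strictly worse (loss $147.6).
$876.7: inside the interval → strictly worse (loss $5).
$739.3: inside the interval → strictly worse (loss $142.4).
$797.8: inside the interval → strictly worse (loss $83.9).
Count: 8.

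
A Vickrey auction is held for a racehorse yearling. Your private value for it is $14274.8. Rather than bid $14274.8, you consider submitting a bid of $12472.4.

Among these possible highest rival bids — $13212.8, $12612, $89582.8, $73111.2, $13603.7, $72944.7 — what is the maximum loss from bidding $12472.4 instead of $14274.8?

$13212.8: truthful gives $1062, deviation gives $0 → loss $1062.
$12612: truthful gives $1662.8, deviation gives $0 → loss $1662.8.
$89582.8: same outcome either way → loss $0.
$73111.2: same outcome either way → loss $0.
$13603.7: truthful gives $671.1, deviation gives $0 → loss $671.1.
$72944.7: same outcome either way → loss $0.
Maximum loss: $1662.8.

$1662.8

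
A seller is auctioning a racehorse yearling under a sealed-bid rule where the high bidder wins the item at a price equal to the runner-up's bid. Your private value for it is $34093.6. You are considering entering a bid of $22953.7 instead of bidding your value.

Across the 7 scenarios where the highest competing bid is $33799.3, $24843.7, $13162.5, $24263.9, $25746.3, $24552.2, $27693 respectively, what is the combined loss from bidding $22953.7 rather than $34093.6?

$43663.2

The deviation costs you only when the competing bid falls strictly between $22953.7 and $34093.6; elsewhere both bids give the same outcome.
$33799.3: truthful payoff $294.3, deviation payoff $0 → loss $294.3.
$24843.7: truthful payoff $9249.9, deviation payoff $0 → loss $9249.9.
$13162.5: outcomes coincide → loss $0.
$24263.9: truthful payoff $9829.7, deviation payoff $0 → loss $9829.7.
$25746.3: truthful payoff $8347.3, deviation payoff $0 → loss $8347.3.
$24552.2: truthful payoff $9541.4, deviation payoff $0 → loss $9541.4.
$27693: truthful payoff $6400.6, deviation payoff $0 → loss $6400.6.
Total loss = $294.3 + $9249.9 + $9829.7 + $8347.3 + $9541.4 + $6400.6 = $43663.2.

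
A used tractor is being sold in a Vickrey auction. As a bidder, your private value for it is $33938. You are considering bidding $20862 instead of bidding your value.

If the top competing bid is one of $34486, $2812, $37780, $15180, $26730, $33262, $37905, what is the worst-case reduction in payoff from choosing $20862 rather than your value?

$7208

$34486: same outcome either way → loss $0.
$2812: same outcome either way → loss $0.
$37780: same outcome either way → loss $0.
$15180: same outcome either way → loss $0.
$26730: truthful gives $7208, deviation gives $0 → loss $7208.
$33262: truthful gives $676, deviation gives $0 → loss $676.
$37905: same outcome either way → loss $0.
Maximum loss: $7208.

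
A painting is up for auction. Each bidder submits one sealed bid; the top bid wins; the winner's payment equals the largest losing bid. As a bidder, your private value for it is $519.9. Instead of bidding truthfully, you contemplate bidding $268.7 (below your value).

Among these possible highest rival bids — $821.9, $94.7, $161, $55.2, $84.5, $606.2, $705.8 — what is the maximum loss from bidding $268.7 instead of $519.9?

$0

$821.9: same outcome either way → loss $0.
$94.7: same outcome either way → loss $0.
$161: same outcome either way → loss $0.
$55.2: same outcome either way → loss $0.
$84.5: same outcome either way → loss $0.
$606.2: same outcome either way → loss $0.
$705.8: same outcome either way → loss $0.
Maximum loss: $0.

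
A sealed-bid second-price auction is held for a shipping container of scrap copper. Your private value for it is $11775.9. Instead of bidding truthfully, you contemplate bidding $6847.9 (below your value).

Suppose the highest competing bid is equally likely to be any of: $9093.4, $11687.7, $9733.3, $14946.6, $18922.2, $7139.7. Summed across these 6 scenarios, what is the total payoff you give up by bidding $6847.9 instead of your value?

$9449.5

The deviation costs you only when the competing bid falls strictly between $6847.9 and $11775.9; elsewhere both bids give the same outcome.
$9093.4: truthful payoff $2682.5, deviation payoff $0 → loss $2682.5.
$11687.7: truthful payoff $88.2, deviation payoff $0 → loss $88.2.
$9733.3: truthful payoff $2042.6, deviation payoff $0 → loss $2042.6.
$14946.6: outcomes coincide → loss $0.
$18922.2: outcomes coincide → loss $0.
$7139.7: truthful payoff $4636.2, deviation payoff $0 → loss $4636.2.
Total loss = $2682.5 + $88.2 + $2042.6 + $4636.2 = $9449.5.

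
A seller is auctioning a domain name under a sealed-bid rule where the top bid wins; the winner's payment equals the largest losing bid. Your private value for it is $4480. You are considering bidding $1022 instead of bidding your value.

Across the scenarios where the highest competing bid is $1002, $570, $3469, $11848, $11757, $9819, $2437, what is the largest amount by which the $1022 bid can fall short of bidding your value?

$1002: same outcome either way → loss $0.
$570: same outcome either way → loss $0.
$3469: truthful gives $1011, deviation gives $0 → loss $1011.
$11848: same outcome either way → loss $0.
$11757: same outcome either way → loss $0.
$9819: same outcome either way → loss $0.
$2437: truthful gives $2043, deviation gives $0 → loss $2043.
Maximum loss: $2043.

$2043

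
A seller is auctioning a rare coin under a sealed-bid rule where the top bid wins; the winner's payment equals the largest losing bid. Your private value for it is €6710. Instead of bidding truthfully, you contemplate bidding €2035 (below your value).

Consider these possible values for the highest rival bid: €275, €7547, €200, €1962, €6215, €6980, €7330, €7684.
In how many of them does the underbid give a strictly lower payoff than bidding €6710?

1

The deviation hurts exactly when the highest competing bid lies strictly between €2035 and €6710 — underbidding then forfeits a profitable win.
€275: below both → same outcome either way.
€7547: above both → same outcome either way.
€200: below both → same outcome either way.
€1962: below both → same outcome either way.
€6215: inside the interval → strictly worse (loss €495).
€6980: above both → same outcome either way.
€7330: above both → same outcome either way.
€7684: above both → same outcome either way.
Count: 1.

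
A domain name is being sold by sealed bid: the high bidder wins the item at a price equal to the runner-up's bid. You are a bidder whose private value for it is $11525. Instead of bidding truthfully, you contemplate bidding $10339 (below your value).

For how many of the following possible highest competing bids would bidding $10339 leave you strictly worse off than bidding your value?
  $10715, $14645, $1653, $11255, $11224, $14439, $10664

4

The deviation hurts exactly when the highest competing bid lies strictly between $10339 and $11525 — underbidding then forfeits a profitable win.
$10715: inside the interval → strictly worse (loss $810).
$14645: above both → same outcome either way.
$1653: below both → same outcome either way.
$11255: inside the interval → strictly worse (loss $270).
$11224: inside the interval → strictly worse (loss $301).
$14439: above both → same outcome either way.
$10664: inside the interval → strictly worse (loss $861).
Count: 4.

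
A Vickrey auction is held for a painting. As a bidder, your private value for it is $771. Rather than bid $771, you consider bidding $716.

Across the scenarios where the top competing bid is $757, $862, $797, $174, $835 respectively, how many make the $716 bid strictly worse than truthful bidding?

The deviation hurts exactly when the highest competing bid lies strictly between $716 and $771 — underbidding then forfeits a profitable win.
$757: inside the interval → strictly worse (loss $14).
$862: above both → same outcome either way.
$797: above both → same outcome either way.
$174: below both → same outcome either way.
$835: above both → same outcome either way.
Count: 1.

1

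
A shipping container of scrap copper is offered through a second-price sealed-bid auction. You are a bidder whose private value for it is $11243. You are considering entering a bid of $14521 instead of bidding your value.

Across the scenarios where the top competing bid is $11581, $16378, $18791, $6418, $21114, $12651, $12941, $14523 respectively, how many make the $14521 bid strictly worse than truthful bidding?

The deviation hurts exactly when the highest competing bid lies strictly between $11243 and $14521 — overbidding then wins at a price above your value.
$11581: inside the interval → strictly worse (loss $338).
$16378: above both → same outcome either way.
$18791: above both → same outcome either way.
$6418: below both → same outcome either way.
$21114: above both → same outcome either way.
$12651: inside the interval → strictly worse (loss $1408).
$12941: inside the interval → strictly worse (loss $1698).
$14523: above both → same outcome either way.
Count: 3.

3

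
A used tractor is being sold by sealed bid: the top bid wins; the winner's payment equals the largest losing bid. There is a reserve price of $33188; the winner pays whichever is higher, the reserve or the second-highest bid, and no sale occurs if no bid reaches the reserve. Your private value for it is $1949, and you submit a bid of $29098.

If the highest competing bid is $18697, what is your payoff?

Your bid $29098 is the highest bid but falls below the reserve $33188, so the item goes unsold. Payoff $0.

$0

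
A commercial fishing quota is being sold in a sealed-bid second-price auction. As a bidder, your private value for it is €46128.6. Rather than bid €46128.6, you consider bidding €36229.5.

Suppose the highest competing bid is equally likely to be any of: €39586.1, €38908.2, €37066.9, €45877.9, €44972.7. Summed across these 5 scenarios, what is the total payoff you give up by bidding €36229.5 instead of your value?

The deviation costs you only when the competing bid falls strictly between €36229.5 and €46128.6; elsewhere both bids give the same outcome.
€39586.1: truthful payoff €6542.5, deviation payoff €0 → loss €6542.5.
€38908.2: truthful payoff €7220.4, deviation payoff €0 → loss €7220.4.
€37066.9: truthful payoff €9061.7, deviation payoff €0 → loss €9061.7.
€45877.9: truthful payoff €250.7, deviation payoff €0 → loss €250.7.
€44972.7: truthful payoff €1155.9, deviation payoff €0 → loss €1155.9.
Total loss = €6542.5 + €7220.4 + €9061.7 + €250.7 + €1155.9 = €24231.2.

€24231.2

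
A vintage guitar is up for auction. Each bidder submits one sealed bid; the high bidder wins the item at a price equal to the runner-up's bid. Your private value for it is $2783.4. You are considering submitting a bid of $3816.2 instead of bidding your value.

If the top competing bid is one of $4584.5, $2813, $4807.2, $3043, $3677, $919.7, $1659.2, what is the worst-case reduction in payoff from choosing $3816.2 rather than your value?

$4584.5: same outcome either way → loss $0.
$2813: truthful gives $0, deviation gives −$29.6 → loss $29.6.
$4807.2: same outcome either way → loss $0.
$3043: truthful gives $0, deviation gives −$259.6 → loss $259.6.
$3677: truthful gives $0, deviation gives −$893.6 → loss $893.6.
$919.7: same outcome either way → loss $0.
$1659.2: same outcome either way → loss $0.
Maximum loss: $893.6.

$893.6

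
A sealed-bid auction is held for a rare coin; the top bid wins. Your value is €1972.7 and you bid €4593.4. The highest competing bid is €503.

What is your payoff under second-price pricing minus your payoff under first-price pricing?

You have the highest bid, so you win under either rule.
Second-price: pay €503 → payoff €1469.7.
First-price: pay your own bid €4593.4 → payoff −€2620.7.
Difference = €1469.7 − (−€2620.7) = €4090.4.

€4090.4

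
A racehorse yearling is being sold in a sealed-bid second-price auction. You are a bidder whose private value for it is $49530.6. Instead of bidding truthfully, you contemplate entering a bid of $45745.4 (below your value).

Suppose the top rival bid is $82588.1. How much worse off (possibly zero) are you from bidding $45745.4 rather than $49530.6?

$0

Bidding your value $49530.6: you lose (since $49530.6 < $82588.1). Payoff $0.
Bidding $45745.4: you lose. Payoff $0.
Difference = $0 − $0 = $0; both bids lead to the same outcome because the competing bid is above both your value and your alternative bid.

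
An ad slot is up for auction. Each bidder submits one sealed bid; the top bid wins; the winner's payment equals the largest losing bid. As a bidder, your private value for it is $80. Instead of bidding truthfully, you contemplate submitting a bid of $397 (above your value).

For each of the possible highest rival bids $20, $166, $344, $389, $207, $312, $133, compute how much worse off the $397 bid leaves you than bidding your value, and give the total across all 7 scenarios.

$1071

The deviation costs you only when the competing bid falls strictly between $80 and $397; elsewhere both bids give the same outcome.
$20: outcomes coincide → loss $0.
$166: truthful payoff $0, deviation payoff −$86 → loss $86.
$344: truthful payoff $0, deviation payoff −$264 → loss $264.
$389: truthful payoff $0, deviation payoff −$309 → loss $309.
$207: truthful payoff $0, deviation payoff −$127 → loss $127.
$312: truthful payoff $0, deviation payoff −$232 → loss $232.
$133: truthful payoff $0, deviation payoff −$53 → loss $53.
Total loss = $86 + $264 + $309 + $127 + $232 + $53 = $1071.
Because the price is fixed by the runner-up's bid, deviating from your value can only change a good outcome into a bad one — never the reverse.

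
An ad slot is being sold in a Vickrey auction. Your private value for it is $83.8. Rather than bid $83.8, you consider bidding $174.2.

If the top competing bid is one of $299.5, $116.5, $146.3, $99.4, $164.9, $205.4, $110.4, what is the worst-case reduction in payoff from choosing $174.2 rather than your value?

$299.5: same outcome either way → loss $0.
$116.5: truthful gives $0, deviation gives −$32.7 → loss $32.7.
$146.3: truthful gives $0, deviation gives −$62.5 → loss $62.5.
$99.4: truthful gives $0, deviation gives −$15.6 → loss $15.6.
$164.9: truthful gives $0, deviation gives −$81.1 → loss $81.1.
$205.4: same outcome either way → loss $0.
$110.4: truthful gives $0, deviation gives −$26.6 → loss $26.6.
Maximum loss: $81.1.

$81.1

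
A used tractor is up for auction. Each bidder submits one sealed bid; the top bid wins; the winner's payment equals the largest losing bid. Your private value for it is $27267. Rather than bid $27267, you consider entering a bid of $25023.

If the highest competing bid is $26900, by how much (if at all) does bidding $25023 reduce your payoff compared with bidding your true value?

$367

Bidding your value $27267: you win (since $27267 > $26900) and pay $26900. Payoff $367.
Bidding $25023: you lose. Payoff $0.
The competing bid $26900 lies between your shaded bid and your value, so underbidding forfeits an item you could have won at a profitable price.
Loss from deviating = $367 − ($0) = $367.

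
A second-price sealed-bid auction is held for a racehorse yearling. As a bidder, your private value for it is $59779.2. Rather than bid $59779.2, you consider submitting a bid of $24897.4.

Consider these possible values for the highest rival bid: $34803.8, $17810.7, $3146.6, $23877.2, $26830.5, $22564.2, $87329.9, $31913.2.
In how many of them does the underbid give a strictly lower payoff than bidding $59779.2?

3

The deviation hurts exactly when the highest competing bid lies strictly between $24897.4 and $59779.2 — underbidding then forfeits a profitable win.
$34803.8: inside the interval → strictly worse (loss $24975.4).
$17810.7: below both → same outcome either way.
$3146.6: below both → same outcome either way.
$23877.2: below both → same outcome either way.
$26830.5: inside the interval → strictly worse (loss $32948.7).
$22564.2: below both → same outcome either way.
$87329.9: above both → same outcome either way.
$31913.2: inside the interval → strictly worse (loss $27866).
Count: 3.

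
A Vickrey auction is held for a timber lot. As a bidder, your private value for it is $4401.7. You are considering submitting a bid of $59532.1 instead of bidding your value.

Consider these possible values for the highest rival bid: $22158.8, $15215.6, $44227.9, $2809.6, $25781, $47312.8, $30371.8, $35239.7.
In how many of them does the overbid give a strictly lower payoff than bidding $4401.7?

The deviation hurts exactly when the highest competing bid lies strictly between $4401.7 and $59532.1 — overbidding then wins at a price above your value.
$22158.8: inside the interval → strictly worse (loss $17757.1).
$15215.6: inside the interval → strictly worse (loss $10813.9).
$44227.9: inside the interval → strictly worse (loss $39826.2).
$2809.6: below both → same outcome either way.
$25781: inside the interval → strictly worse (loss $21379.3).
$47312.8: inside the interval → strictly worse (loss $42911.1).
$30371.8: inside the interval → strictly worse (loss $25970.1).
$35239.7: inside the interval → strictly worse (loss $30838).
Count: 7.

7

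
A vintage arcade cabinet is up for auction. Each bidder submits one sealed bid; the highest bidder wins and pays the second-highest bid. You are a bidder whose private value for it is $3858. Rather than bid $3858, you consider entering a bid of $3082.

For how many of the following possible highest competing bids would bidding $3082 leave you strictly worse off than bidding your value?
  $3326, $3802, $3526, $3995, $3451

4

The deviation hurts exactly when the highest competing bid lies strictly between $3082 and $3858 — underbidding then forfeits a profitable win.
$3326: inside the interval → strictly worse (loss $532).
$3802: inside the interval → strictly worse (loss $56).
$3526: inside the interval → strictly worse (loss $332).
$3995: above both → same outcome either way.
$3451: inside the interval → strictly worse (loss $407).
Count: 4.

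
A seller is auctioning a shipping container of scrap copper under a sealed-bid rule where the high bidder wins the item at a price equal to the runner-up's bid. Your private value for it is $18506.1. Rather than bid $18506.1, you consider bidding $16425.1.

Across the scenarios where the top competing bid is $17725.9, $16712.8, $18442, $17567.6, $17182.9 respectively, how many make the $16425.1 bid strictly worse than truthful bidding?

The deviation hurts exactly when the highest competing bid lies strictly between $16425.1 and $18506.1 — underbidding then forfeits a profitable win.
$17725.9: inside the interval → strictly worse (loss $780.2).
$16712.8: inside the interval → strictly worse (loss $1793.3).
$18442: inside the interval → strictly worse (loss $64.1).
$17567.6: inside the interval → strictly worse (loss $938.5).
$17182.9: inside the interval → strictly worse (loss $1323.2).
Count: 5.

5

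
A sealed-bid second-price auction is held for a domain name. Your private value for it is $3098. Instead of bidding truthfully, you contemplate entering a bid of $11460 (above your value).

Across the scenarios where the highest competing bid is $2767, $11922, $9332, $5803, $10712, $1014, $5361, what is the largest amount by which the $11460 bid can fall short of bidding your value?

$2767: same outcome either way → loss $0.
$11922: same outcome either way → loss $0.
$9332: truthful gives $0, deviation gives −$6234 → loss $6234.
$5803: truthful gives $0, deviation gives −$2705 → loss $2705.
$10712: truthful gives $0, deviation gives −$7614 → loss $7614.
$1014: same outcome either way → loss $0.
$5361: truthful gives $0, deviation gives −$2263 → loss $2263.
Maximum loss: $7614.

$7614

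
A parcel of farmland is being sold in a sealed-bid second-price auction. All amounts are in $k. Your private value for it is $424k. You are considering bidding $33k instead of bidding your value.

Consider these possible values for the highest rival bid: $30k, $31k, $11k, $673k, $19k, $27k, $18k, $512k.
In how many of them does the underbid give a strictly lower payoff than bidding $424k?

0

The deviation hurts exactly when the highest competing bid lies strictly between $33k and $424k — underbidding then forfeits a profitable win.
$30k: below both → same outcome either way.
$31k: below both → same outcome either way.
$11k: below both → same outcome either way.
$673k: above both → same outcome either way.
$19k: below both → same outcome either way.
$27k: below both → same outcome either way.
$18k: below both → same outcome either way.
$512k: above both → same outcome either way.
Count: 0.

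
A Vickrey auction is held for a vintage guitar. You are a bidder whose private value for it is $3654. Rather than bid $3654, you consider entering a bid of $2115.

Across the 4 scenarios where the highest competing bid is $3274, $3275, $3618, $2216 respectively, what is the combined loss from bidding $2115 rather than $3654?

The deviation costs you only when the competing bid falls strictly between $2115 and $3654; elsewhere both bids give the same outcome.
$3274: truthful payoff $380, deviation payoff $0 → loss $380.
$3275: truthful payoff $379, deviation payoff $0 → loss $379.
$3618: truthful payoff $36, deviation payoff $0 → loss $36.
$2216: truthful payoff $1438, deviation payoff $0 → loss $1438.
Total loss = $380 + $379 + $36 + $1438 = $2233.

$2233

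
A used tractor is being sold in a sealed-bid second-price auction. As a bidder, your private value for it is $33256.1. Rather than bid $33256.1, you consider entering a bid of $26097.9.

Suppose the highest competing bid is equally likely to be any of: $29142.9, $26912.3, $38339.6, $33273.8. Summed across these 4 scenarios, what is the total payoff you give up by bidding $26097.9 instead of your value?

The deviation costs you only when the competing bid falls strictly between $26097.9 and $33256.1; elsewhere both bids give the same outcome.
$29142.9: truthful payoff $4113.2, deviation payoff $0 → loss $4113.2.
$26912.3: truthful payoff $6343.8, deviation payoff $0 → loss $6343.8.
$38339.6: outcomes coincide → loss $0.
$33273.8: outcomes coincide → loss $0.
Total loss = $4113.2 + $6343.8 = $10457.
In a second-price auction your bid sets only whether you win, not what you pay, so bidding your true value is weakly dominant.

$10457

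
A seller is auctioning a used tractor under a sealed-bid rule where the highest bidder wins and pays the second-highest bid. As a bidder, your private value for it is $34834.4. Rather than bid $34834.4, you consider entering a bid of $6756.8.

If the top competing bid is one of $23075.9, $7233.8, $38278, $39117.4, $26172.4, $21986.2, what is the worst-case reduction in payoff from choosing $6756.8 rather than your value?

$27600.6

$23075.9: truthful gives $11758.5, deviation gives $0 → loss $11758.5.
$7233.8: truthful gives $27600.6, deviation gives $0 → loss $27600.6.
$38278: same outcome either way → loss $0.
$39117.4: same outcome either way → loss $0.
$26172.4: truthful gives $8662, deviation gives $0 → loss $8662.
$21986.2: truthful gives $12848.2, deviation gives $0 → loss $12848.2.
Maximum loss: $27600.6.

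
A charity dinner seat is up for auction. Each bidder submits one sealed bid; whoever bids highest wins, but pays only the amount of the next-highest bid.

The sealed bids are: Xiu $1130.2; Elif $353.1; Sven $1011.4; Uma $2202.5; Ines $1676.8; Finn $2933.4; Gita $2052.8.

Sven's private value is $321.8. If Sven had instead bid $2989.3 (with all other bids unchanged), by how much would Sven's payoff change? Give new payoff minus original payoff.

The highest bid among the other bidders is $2933.4; Sven's bid doesn't change that.
Original bid $1011.4: Sven is not highest (top rival bid is $2933.4); payoff $0.
Alternative bid $2989.3: Sven is highest, pays the top rival bid $2933.4; payoff $321.8 − $2933.4 = −$2611.6.
Change in payoff = −$2611.6 − ($0) = −$2611.6.

−$2611.6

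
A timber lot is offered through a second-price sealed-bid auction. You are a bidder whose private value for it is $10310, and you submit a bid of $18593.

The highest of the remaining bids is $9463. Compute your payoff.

Your bid $18593 exceeds the highest competing bid $9463, so you win.
In a second-price auction the winner pays the second-highest bid, $9463.
Payoff = value − price = $10310 − $9463 = $847.

$847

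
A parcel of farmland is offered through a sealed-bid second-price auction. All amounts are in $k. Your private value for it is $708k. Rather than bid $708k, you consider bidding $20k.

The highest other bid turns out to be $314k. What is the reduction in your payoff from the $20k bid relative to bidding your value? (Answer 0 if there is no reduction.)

$394k

Bidding your value $708k: you win (since $708k > $314k) and pay $314k. Payoff $394k.
Bidding $20k: you lose. Payoff $0k.
The competing bid $314k lies between your shaded bid and your value, so underbidding forfeits an item you could have won at a profitable price.
Loss from deviating = $394k − ($0k) = $394k.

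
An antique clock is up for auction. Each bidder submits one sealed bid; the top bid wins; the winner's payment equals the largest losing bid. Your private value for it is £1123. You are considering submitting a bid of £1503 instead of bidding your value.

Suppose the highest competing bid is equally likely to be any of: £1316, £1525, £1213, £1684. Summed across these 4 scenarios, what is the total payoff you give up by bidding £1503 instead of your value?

£283

The deviation costs you only when the competing bid falls strictly between £1123 and £1503; elsewhere both bids give the same outcome.
£1316: truthful payoff £0, deviation payoff −£193 → loss £193.
£1525: outcomes coincide → loss £0.
£1213: truthful payoff £0, deviation payoff −£90 → loss £90.
£1684: outcomes coincide → loss £0.
Total loss = £193 + £90 = £283.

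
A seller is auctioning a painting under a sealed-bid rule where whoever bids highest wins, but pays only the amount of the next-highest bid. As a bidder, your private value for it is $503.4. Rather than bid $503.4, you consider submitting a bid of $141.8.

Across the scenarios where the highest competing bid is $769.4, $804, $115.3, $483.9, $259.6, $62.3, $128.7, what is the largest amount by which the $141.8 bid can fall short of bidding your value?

$243.8

$769.4: same outcome either way → loss $0.
$804: same outcome either way → loss $0.
$115.3: same outcome either way → loss $0.
$483.9: truthful gives $19.5, deviation gives $0 → loss $19.5.
$259.6: truthful gives $243.8, deviation gives $0 → loss $243.8.
$62.3: same outcome either way → loss $0.
$128.7: same outcome either way → loss $0.
Maximum loss: $243.8.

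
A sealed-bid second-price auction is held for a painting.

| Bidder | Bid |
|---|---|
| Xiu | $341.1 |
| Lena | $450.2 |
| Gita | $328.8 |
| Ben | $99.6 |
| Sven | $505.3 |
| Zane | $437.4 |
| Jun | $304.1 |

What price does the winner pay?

$450.2

Highest bid: Sven at $505.3, so Sven wins.
Second-highest bid: Lena at $450.2 — that is the price the winner pays.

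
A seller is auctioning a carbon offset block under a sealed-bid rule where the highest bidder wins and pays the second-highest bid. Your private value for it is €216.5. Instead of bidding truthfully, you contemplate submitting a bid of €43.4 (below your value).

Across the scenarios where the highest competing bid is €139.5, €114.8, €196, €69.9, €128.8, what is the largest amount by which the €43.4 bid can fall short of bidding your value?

€139.5: truthful gives €77, deviation gives €0 → loss €77.
€114.8: truthful gives €101.7, deviation gives €0 → loss €101.7.
€196: truthful gives €20.5, deviation gives €0 → loss €20.5.
€69.9: truthful gives €146.6, deviation gives €0 → loss €146.6.
€128.8: truthful gives €87.7, deviation gives €0 → loss €87.7.
Maximum loss: €146.6.

€146.6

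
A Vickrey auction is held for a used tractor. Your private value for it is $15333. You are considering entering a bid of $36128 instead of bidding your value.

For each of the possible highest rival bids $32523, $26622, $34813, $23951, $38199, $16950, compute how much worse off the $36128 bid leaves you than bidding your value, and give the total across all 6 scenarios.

The deviation costs you only when the competing bid falls strictly between $15333 and $36128; elsewhere both bids give the same outcome.
$32523: truthful payoff $0, deviation payoff −$17190 → loss $17190.
$26622: truthful payoff $0, deviation payoff −$11289 → loss $11289.
$34813: truthful payoff $0, deviation payoff −$19480 → loss $19480.
$23951: truthful payoff $0, deviation payoff −$8618 → loss $8618.
$38199: outcomes coincide → loss $0.
$16950: truthful payoff $0, deviation payoff −$1617 → loss $1617.
Total loss = $17190 + $11289 + $19480 + $8618 + $1617 = $58194.

$58194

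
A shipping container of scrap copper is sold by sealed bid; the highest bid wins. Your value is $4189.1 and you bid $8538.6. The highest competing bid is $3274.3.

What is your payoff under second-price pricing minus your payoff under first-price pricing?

You have the highest bid, so you win under either rule.
Second-price: pay $3274.3 → payoff $914.8.
First-price: pay your own bid $8538.6 → payoff −$4349.5.
Difference = $914.8 − (−$4349.5) = $5264.3.

$5264.3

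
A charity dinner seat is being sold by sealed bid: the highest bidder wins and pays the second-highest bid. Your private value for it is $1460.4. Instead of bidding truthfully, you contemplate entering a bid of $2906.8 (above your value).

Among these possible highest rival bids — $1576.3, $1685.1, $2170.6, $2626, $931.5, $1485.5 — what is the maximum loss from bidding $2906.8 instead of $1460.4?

$1576.3: truthful gives $0, deviation gives −$115.9 → loss $115.9.
$1685.1: truthful gives $0, deviation gives −$224.7 → loss $224.7.
$2170.6: truthful gives $0, deviation gives −$710.2 → loss $710.2.
$2626: truthful gives $0, deviation gives −$1165.6 → loss $1165.6.
$931.5: same outcome either way → loss $0.
$1485.5: truthful gives $0, deviation gives −$25.1 → loss $25.1.
Maximum loss: $1165.6.

$1165.6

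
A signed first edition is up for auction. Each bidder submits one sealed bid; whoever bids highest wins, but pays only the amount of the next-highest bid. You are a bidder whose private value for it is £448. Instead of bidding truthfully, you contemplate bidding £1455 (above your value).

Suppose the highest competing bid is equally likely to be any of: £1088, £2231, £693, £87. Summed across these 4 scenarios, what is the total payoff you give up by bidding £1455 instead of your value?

The deviation costs you only when the competing bid falls strictly between £448 and £1455; elsewhere both bids give the same outcome.
£1088: truthful payoff £0, deviation payoff −£640 → loss £640.
£2231: outcomes coincide → loss £0.
£693: truthful payoff £0, deviation payoff −£245 → loss £245.
£87: outcomes coincide → loss £0.
Total loss = £640 + £245 = £885.
Truthful bidding weakly dominates here: raising your bid can only win items priced above your value, and lowering it can only forfeit items priced below.

£885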